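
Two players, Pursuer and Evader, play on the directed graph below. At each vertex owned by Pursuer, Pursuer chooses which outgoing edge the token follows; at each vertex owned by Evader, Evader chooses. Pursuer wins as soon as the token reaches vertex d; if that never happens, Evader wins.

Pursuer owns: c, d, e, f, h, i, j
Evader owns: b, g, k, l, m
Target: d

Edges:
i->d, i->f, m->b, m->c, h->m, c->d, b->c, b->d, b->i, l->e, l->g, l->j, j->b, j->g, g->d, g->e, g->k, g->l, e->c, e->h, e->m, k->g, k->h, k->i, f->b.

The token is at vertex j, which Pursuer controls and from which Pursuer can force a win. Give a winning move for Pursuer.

A0 = {d}
A1: add {c, i} — c (Pursuer) has c→d; i (Pursuer) has i→d.
A2: add {b, e} — b (Evader): all of {c, d, i} already in; e (Pursuer) has e→c.
A3: add {f, j, m} — f (Pursuer) has f→b; j (Pursuer) has j→b; m (Evader): all of {b, c} already in.
A4: add {h} — h (Pursuer) has h→m.
A5 = A4; e.g. g (Evader) can still go to k. Fixed point.
From j, successor b is in the attractor (rank 2); the other successor g is not.

b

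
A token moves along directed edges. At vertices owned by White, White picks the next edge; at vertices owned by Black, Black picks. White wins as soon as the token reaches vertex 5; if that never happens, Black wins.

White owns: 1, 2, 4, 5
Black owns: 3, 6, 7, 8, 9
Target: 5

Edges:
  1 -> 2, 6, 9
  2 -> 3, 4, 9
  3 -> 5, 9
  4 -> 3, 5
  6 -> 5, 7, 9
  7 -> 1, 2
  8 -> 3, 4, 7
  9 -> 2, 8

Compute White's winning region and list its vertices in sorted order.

A0 = {5}
A1: add {4} — 4 (White) has 4→5.
A2: add {2} — 2 (White) has 2→4.
A3: add {1} — 1 (White) has 1→2.
A4: add {7} — 7 (Black): all of {1, 2} already in.
A5 = A4; e.g. 3 (Black) can still go to 9. Fixed point.
White's winning region = {1, 2, 4, 5, 7}.

1, 2, 4, 5, 7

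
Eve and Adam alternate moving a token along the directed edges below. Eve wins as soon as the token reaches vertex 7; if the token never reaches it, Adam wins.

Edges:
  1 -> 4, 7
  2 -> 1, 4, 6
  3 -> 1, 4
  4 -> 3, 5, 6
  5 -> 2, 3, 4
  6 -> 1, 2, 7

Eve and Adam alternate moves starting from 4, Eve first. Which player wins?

Adam

Track states (vertex, player-to-move).
A0 = {(7,Eve), (7,Adam)}
A1: add {(1,Eve), (6,Eve)}.
A2 = A1; e.g. (1,Adam) stays out. (4,Eve) never enters ⇒ Adam avoids the target.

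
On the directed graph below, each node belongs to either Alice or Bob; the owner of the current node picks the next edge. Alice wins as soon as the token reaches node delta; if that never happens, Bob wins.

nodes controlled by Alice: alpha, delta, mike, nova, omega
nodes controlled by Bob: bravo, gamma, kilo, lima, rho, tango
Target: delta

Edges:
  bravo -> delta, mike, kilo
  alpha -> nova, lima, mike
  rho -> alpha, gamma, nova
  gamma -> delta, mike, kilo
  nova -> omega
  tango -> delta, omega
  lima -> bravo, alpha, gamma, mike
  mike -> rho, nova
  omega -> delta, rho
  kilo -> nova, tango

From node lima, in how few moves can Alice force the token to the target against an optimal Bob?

5

A0 = {delta}
A1: add {omega} — omega (Alice) has omega→delta.
A2: add {nova, tango} — nova (Alice) has nova→omega; tango (Bob): all of {delta, omega} already in.
A3: add {alpha, kilo, mike} — alpha (Alice) has alpha→nova; mike (Alice) has mike→nova; kilo (Bob): all of {nova, tango} already in.
A4: add {bravo, gamma} — bravo (Bob): all of {delta, mike, kilo} already in; gamma (Bob): all of {delta, mike, kilo} already in.
A5: add {lima, rho} — rho (Bob): all of {alpha, gamma, nova} already in; lima (Bob): all of {bravo, alpha, gamma, mike} already in.
A5 = all vertices. Fixed point.
lima enters the attractor at level 5, so Alice can force the target in 5 moves from there.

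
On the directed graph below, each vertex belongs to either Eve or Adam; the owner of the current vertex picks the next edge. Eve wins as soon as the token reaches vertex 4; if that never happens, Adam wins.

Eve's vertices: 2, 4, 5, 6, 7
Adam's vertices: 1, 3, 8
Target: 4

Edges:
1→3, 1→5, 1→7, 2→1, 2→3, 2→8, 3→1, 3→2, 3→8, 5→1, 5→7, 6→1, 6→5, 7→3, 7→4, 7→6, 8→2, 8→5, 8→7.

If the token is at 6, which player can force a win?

A0 = {4}
A1: add {7} — 7 (Eve) has 7→4.
A2: add {5} — 5 (Eve) has 5→7.
A3: add {6} — 6 (Eve) has 6→5.
A4 = A3; e.g. 1 (Adam) can still go to 3. Fixed point.
6 ∈ A3, so Eve can force the target.

Eve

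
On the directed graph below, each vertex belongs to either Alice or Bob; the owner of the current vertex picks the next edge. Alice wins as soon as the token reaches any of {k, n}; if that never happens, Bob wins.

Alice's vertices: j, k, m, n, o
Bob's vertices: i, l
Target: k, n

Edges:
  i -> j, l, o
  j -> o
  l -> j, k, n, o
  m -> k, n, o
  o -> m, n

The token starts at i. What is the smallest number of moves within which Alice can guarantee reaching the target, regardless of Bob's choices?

A0 = {k, n}
A1: add {m, o} — m (Alice) has m→k; o (Alice) has o→n.
A2: add {j} — j (Alice) has j→o.
A3: add {l} — l (Bob): all of {j, k, n, o} already in.
A4: add {i} — i (Bob): all of {j, l, o} already in.
A4 = all vertices. Fixed point.
i enters the attractor at level 4, so Alice can force the target in 4 moves from there.

4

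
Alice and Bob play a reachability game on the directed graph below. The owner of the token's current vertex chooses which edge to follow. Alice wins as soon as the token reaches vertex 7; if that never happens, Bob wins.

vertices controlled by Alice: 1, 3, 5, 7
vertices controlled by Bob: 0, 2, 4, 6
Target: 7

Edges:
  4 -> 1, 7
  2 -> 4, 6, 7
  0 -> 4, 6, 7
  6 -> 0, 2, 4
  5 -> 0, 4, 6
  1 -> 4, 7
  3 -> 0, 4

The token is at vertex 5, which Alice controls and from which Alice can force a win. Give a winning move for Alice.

4

A0 = {7}
A1: add {1} — 1 (Alice) has 1→7.
A2: add {4} — 4 (Bob): all of {1, 7} already in.
A3: add {3, 5} — 3 (Alice) has 3→4; 5 (Alice) has 5→4.
A4 = A3; e.g. 0 (Bob) can still go to 6. Fixed point.
From 5, successor 4 is in the attractor (rank 2); the other successors 0, 6 are not.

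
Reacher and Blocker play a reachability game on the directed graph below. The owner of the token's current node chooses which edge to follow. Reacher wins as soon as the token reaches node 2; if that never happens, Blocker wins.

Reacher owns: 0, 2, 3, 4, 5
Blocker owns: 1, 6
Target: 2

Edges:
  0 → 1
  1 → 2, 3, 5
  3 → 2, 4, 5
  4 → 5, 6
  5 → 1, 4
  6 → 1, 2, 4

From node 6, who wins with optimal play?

Blocker

A0 = {2}
A1: add {3} — 3 (Reacher) has 3→2.
A2 = A1; e.g. 0 (Reacher) has no edge into A1. Fixed point.
6 never enters the attractor, so Blocker can avoid the target forever.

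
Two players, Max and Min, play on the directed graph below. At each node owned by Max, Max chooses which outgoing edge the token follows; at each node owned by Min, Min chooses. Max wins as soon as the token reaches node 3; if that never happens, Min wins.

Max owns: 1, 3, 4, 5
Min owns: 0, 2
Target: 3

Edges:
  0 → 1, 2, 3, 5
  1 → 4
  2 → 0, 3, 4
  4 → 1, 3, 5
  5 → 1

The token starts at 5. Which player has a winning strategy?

Max

A0 = {3}
A1: add {4} — 4 (Max) has 4→3.
A2: add {1} — 1 (Max) has 1→4.
A3: add {5} — 5 (Max) has 5→1.
A4 = A3; e.g. 0 (Min) can still go to 2. Fixed point.
5 ∈ A3, so Max can force the target.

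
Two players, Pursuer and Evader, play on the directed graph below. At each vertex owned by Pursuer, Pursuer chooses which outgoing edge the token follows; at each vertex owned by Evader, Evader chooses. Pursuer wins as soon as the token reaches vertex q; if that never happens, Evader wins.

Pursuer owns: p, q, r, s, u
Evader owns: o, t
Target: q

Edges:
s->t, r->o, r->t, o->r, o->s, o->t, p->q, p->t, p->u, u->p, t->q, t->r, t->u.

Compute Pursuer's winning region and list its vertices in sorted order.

A0 = {q}
A1: add {p} — p (Pursuer) has p→q.
A2: add {u} — u (Pursuer) has u→p.
A3 = A2; e.g. o (Evader) can still go to r. Fixed point.
Pursuer's winning region = {p, q, u}.

p, q, u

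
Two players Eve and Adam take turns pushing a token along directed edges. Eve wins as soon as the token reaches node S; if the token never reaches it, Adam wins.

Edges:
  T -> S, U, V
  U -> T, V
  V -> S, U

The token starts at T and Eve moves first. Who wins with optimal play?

Eve

Track states (vertex, player-to-move).
A0 = {(S,Eve), (S,Adam)}
A1: add {(T,Eve), (V,Eve)}.
(T,Eve) ∈ A1 ⇒ Eve forces the target.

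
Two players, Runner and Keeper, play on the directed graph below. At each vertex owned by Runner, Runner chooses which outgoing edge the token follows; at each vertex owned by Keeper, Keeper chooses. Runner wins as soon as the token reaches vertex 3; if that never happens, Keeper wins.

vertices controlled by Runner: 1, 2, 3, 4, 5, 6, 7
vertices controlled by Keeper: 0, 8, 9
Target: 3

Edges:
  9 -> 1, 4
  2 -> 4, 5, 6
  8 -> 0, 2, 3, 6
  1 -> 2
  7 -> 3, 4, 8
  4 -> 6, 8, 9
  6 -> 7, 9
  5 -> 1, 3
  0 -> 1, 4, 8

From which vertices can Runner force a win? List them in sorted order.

A0 = {3}
A1: add {5, 7} — 5 (Runner) has 5→3; 7 (Runner) has 7→3.
A2: add {2, 6} — 2 (Runner) has 2→5; 6 (Runner) has 6→7.
A3: add {1, 4} — 1 (Runner) has 1→2; 4 (Runner) has 4→6.
A4: add {9} — 9 (Keeper): all of {1, 4} already in.
A5 = A4; e.g. 0 (Keeper) can still go to 8. Fixed point.
Runner's winning region = {1, 2, 3, 4, 5, 6, 7, 9}.

1, 2, 3, 4, 5, 6, 7, 9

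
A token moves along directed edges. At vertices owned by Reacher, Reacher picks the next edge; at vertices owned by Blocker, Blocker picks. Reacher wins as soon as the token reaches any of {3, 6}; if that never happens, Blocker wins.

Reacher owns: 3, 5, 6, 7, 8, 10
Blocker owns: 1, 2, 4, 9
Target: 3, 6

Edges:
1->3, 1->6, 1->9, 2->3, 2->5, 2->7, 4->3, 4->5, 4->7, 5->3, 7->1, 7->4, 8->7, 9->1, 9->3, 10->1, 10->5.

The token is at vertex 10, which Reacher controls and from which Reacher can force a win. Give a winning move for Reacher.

5

A0 = {3, 6}
A1: add {5} — 5 (Reacher) has 5→3.
A2: add {10} — 10 (Reacher) has 10→5.
A3 = A2; e.g. 1 (Blocker) can still go to 9. Fixed point.
From 10, successor 5 is in the attractor (rank 1); the other successor 1 is not.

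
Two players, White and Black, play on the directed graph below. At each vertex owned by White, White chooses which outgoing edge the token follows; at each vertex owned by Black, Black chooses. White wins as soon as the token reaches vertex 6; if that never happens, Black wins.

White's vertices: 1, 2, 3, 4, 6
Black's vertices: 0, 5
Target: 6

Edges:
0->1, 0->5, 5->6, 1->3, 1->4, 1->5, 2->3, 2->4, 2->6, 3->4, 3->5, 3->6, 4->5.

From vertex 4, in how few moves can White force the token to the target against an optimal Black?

2

A0 = {6}
A1: add {2, 3, 5} — 2 (White) has 2→6; 3 (White) has 3→6; 5 (Black): all of {6} already in.
A2: add {1, 4} — 1 (White) has 1→3; 4 (White) has 4→5.
4 enters the attractor at level 2, so White can force the target in 2 moves from there.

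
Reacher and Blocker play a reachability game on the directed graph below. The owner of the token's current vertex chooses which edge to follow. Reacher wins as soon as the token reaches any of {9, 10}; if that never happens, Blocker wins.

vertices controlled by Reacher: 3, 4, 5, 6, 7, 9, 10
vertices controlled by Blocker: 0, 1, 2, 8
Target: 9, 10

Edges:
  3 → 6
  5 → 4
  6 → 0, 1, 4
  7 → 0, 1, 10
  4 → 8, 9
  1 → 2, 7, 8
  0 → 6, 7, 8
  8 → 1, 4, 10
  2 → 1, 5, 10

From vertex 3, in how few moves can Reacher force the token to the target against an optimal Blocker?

A0 = {9, 10}
A1: add {4, 7} — 4 (Reacher) has 4→9; 7 (Reacher) has 7→10.
A2: add {5, 6} — 5 (Reacher) has 5→4; 6 (Reacher) has 6→4.
A3: add {3} — 3 (Reacher) has 3→6.
A4 = A3; e.g. 0 (Blocker) can still go to 8. Fixed point.
3 enters the attractor at level 3, so Reacher can force the target in 3 moves from there.

3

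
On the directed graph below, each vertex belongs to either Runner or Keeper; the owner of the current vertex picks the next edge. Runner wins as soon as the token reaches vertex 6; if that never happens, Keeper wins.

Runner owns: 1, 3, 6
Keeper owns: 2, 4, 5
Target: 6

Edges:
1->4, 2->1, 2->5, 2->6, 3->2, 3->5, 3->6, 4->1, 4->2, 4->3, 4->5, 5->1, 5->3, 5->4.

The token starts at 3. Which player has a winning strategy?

A0 = {6}
A1: add {3} — 3 (Runner) has 3→6.
A2 = A1; e.g. 1 (Runner) has no edge into A1. Fixed point.
3 ∈ A1, so Runner can force the target.

Runner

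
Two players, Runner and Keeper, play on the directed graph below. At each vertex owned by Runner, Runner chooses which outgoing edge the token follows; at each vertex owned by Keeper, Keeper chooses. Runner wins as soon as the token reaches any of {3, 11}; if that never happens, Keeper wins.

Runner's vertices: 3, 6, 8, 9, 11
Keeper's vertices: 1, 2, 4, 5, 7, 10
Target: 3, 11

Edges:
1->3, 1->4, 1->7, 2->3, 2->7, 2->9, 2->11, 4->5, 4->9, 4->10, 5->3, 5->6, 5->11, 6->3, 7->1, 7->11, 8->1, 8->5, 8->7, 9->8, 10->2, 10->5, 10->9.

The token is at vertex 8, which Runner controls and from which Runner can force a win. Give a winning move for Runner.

5

A0 = {3, 11}
A1: add {6} — 6 (Runner) has 6→3.
A2: add {5} — 5 (Keeper): all of {3, 6, 11} already in.
A3: add {8} — 8 (Runner) has 8→5.
A4: add {9} — 9 (Runner) has 9→8.
A5 = A4; e.g. 1 (Keeper) can still go to 4. Fixed point.
From 8, successor 5 is in the attractor (rank 2); the other successors 1, 7 are not.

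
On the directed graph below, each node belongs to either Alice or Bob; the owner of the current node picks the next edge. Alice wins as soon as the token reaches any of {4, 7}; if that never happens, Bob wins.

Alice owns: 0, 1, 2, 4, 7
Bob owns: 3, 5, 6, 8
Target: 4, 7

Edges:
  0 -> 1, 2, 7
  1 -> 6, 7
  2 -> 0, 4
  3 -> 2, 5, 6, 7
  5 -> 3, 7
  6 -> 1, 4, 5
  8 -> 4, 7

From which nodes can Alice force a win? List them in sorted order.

A0 = {4, 7}
A1: add {0, 1, 2, 8} — 0 (Alice) has 0→7; 1 (Alice) has 1→7; 2 (Alice) has 2→4; 8 (Bob): all of {4, 7} already in.
A2 = A1; e.g. 3 (Bob) can still go to 5. Fixed point.
Alice's winning region = {0, 1, 2, 4, 7, 8}.

0, 1, 2, 4, 7, 8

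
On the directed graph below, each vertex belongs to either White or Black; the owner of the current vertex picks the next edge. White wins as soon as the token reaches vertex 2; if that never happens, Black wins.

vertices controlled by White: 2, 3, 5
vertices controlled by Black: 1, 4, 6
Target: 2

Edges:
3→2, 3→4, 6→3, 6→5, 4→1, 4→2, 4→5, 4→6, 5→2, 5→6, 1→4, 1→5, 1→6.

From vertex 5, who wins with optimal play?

White

A0 = {2}
A1: add {3, 5} — 3 (White) has 3→2; 5 (White) has 5→2.
5 ∈ A1, so White can force the target.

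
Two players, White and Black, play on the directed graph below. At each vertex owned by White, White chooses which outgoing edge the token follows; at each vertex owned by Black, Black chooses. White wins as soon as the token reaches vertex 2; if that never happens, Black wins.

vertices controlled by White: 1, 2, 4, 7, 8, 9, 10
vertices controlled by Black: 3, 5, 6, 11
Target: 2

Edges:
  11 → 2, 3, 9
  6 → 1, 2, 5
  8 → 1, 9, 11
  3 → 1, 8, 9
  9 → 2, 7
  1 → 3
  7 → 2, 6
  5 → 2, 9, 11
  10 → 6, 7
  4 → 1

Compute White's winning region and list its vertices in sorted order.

2, 7, 8, 9, 10

A0 = {2}
A1: add {7, 9} — 7 (White) has 7→2; 9 (White) has 9→2.
A2: add {8, 10} — 8 (White) has 8→9; 10 (White) has 10→7.
A3 = A2; e.g. 1 (White) has no edge into A2. Fixed point.
White's winning region = {2, 7, 8, 9, 10}.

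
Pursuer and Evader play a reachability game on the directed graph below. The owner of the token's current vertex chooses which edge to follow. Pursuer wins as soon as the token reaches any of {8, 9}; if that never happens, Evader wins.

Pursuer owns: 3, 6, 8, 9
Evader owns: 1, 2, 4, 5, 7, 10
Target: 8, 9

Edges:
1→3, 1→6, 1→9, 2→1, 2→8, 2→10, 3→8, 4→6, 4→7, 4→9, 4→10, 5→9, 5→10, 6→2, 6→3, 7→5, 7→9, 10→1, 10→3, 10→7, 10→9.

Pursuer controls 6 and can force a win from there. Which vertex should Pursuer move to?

3

A0 = {8, 9}
A1: add {3} — 3 (Pursuer) has 3→8.
A2: add {6} — 6 (Pursuer) has 6→3.
A3: add {1} — 1 (Evader): all of {3, 6, 9} already in.
A4 = A3; e.g. 2 (Evader) can still go to 10. Fixed point.
From 6, successor 3 is in the attractor (rank 1); the other successor 2 is not.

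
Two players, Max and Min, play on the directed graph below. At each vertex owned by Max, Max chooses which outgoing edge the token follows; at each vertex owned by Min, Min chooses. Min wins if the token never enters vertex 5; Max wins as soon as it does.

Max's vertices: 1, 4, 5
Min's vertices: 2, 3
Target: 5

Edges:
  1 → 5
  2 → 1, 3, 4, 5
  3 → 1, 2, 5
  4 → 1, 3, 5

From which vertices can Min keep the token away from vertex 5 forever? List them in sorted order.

2, 3

A0 = {5}
A1: add {1, 4} — 1 (Max) has 1→5; 4 (Max) has 4→5.
A2 = A1; e.g. 2 (Min) can still go to 3. Fixed point.
Max's attractor = {1, 4, 5}; Min avoids the target exactly from the complement.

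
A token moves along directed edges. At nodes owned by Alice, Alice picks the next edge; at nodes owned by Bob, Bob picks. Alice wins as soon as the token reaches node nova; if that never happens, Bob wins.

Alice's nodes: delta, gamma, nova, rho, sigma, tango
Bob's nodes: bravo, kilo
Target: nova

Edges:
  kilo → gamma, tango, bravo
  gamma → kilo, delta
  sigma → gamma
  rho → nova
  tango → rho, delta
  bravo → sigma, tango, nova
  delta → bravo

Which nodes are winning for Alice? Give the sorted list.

nova, rho, tango

A0 = {nova}
A1: add {rho} — rho (Alice) has rho→nova.
A2: add {tango} — tango (Alice) has tango→rho.
A3 = A2; e.g. kilo (Bob) can still go to gamma. Fixed point.
Alice's winning region = {nova, rho, tango}.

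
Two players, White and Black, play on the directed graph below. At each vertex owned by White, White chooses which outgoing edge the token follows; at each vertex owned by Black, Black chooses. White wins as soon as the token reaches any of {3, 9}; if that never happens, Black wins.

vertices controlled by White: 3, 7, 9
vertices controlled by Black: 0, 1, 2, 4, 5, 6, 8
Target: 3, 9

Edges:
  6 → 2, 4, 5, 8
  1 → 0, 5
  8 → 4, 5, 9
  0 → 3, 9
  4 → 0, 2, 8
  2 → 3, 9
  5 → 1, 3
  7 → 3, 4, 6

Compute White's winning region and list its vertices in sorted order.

0, 2, 3, 7, 9

A0 = {3, 9}
A1: add {0, 2, 7} — 0 (Black): all of {3, 9} already in; 2 (Black): all of {3, 9} already in; 7 (White) has 7→3.
A2 = A1; e.g. 1 (Black) can still go to 5. Fixed point.
White's winning region = {0, 2, 3, 7, 9}.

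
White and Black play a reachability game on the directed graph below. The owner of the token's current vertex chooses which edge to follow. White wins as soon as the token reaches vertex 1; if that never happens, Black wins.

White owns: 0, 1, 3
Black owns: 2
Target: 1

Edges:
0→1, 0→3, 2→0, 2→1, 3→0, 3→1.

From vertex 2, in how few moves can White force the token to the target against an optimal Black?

A0 = {1}
A1: add {0, 3} — 0 (White) has 0→1; 3 (White) has 3→1.
A2: add {2} — 2 (Black): all of {0, 1} already in.
A2 = all vertices. Fixed point.
2 enters the attractor at level 2, so White can force the target in 2 moves from there.

2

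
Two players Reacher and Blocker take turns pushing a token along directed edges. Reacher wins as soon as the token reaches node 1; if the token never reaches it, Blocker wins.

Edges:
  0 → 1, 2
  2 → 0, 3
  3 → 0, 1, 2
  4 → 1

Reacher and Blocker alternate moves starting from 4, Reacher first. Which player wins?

Reacher

Track states (vertex, player-to-move).
A0 = {(1,Reacher), (1,Blocker)}
A1: add {(0,Reacher), (3,Reacher), (4,Reacher), (4,Blocker)}.
(4,Reacher) ∈ A1 ⇒ Reacher forces the target.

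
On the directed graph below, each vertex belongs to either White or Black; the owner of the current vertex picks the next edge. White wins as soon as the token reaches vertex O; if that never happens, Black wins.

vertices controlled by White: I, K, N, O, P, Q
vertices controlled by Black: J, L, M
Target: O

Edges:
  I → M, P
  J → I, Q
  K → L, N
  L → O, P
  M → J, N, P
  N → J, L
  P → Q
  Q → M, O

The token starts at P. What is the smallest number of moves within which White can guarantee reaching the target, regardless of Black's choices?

A0 = {O}
A1: add {Q} — Q (White) has Q→O.
A2: add {P} — P (White) has P→Q.
P enters the attractor at level 2, so White can force the target in 2 moves from there.

2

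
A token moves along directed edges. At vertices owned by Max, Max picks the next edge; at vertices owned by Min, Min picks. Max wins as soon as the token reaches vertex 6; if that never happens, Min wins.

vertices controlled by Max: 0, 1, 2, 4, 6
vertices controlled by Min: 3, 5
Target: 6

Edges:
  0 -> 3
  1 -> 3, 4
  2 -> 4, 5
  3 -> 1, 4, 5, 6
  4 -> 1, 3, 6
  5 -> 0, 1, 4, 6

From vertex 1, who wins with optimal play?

Max

A0 = {6}
A1: add {4} — 4 (Max) has 4→6.
A2: add {1, 2} — 1 (Max) has 1→4; 2 (Max) has 2→4.
A3 = A2; e.g. 0 (Max) has no edge into A2. Fixed point.
1 ∈ A2, so Max can force the target.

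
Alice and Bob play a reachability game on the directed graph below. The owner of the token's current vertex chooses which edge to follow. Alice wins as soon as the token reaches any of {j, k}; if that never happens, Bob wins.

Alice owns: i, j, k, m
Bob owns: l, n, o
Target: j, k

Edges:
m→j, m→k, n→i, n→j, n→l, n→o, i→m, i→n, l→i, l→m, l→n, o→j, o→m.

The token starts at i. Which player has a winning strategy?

Alice

A0 = {j, k}
A1: add {m} — m (Alice) has m→j.
A2: add {i, o} — i (Alice) has i→m; o (Bob): all of {j, m} already in.
A3 = A2; e.g. l (Bob) can still go to n. Fixed point.
i ∈ A2, so Alice can force the target.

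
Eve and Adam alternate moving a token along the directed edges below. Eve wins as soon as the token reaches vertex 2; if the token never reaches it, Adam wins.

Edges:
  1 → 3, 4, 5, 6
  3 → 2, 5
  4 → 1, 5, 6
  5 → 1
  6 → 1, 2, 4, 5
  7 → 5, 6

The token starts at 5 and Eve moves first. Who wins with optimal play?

Adam

Track states (vertex, player-to-move).
A0 = {(2,Eve), (2,Adam)}
A1: add {(3,Eve), (6,Eve)}.
A2 = A1; e.g. (1,Eve) stays out. (5,Eve) never enters ⇒ Adam avoids the target.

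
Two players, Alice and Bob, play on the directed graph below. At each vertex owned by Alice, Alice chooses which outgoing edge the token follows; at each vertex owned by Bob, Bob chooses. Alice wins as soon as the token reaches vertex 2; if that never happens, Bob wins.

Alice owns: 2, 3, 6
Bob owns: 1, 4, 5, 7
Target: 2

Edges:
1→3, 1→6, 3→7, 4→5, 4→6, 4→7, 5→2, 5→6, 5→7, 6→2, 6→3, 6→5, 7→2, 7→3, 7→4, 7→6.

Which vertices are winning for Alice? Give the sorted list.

A0 = {2}
A1: add {6} — 6 (Alice) has 6→2.
A2 = A1; e.g. 1 (Bob) can still go to 3. Fixed point.
Alice's winning region = {2, 6}.

2, 6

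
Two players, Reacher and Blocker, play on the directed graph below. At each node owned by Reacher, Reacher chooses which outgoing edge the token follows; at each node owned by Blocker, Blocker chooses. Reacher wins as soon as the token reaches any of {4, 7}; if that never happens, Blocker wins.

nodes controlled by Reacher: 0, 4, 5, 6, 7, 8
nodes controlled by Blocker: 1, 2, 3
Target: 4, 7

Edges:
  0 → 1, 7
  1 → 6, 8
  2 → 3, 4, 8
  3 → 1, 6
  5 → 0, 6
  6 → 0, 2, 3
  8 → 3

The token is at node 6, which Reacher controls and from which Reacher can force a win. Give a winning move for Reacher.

A0 = {4, 7}
A1: add {0} — 0 (Reacher) has 0→7.
A2: add {5, 6} — 5 (Reacher) has 5→0; 6 (Reacher) has 6→0.
A3 = A2; e.g. 1 (Blocker) can still go to 8. Fixed point.
From 6, successor 0 is in the attractor (rank 1); the other successors 2, 3 are not.

0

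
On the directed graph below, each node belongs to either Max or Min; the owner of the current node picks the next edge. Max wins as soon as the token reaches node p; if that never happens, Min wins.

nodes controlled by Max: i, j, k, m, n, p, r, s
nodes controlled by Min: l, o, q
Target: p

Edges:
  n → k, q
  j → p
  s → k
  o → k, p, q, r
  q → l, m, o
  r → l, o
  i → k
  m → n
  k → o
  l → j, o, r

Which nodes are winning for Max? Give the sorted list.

A0 = {p}
A1: add {j} — j (Max) has j→p.
A2 = A1; e.g. i (Max) has no edge into A1. Fixed point.
Max's winning region = {j, p}.

j, p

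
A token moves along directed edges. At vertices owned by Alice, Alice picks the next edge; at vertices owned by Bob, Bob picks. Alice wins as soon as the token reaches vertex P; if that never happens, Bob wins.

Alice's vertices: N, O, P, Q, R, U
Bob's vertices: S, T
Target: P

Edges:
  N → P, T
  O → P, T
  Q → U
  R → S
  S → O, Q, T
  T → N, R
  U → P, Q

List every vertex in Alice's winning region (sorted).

A0 = {P}
A1: add {N, O, U} — N (Alice) has N→P; O (Alice) has O→P; U (Alice) has U→P.
A2: add {Q} — Q (Alice) has Q→U.
A3 = A2; e.g. R (Alice) has no edge into A2. Fixed point.
Alice's winning region = {N, O, P, Q, U}.

N, O, P, Q, U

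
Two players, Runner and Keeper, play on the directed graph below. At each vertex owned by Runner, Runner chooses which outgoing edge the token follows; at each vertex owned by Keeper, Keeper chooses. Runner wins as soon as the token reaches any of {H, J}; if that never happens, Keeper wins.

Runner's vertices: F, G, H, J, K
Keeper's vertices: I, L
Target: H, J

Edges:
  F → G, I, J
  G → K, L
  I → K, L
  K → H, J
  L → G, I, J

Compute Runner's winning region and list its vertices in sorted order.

A0 = {H, J}
A1: add {F, K} — F (Runner) has F→J; K (Runner) has K→H.
A2: add {G} — G (Runner) has G→K.
A3 = A2; e.g. I (Keeper) can still go to L. Fixed point.
Runner's winning region = {F, G, H, J, K}.

F, G, H, J, K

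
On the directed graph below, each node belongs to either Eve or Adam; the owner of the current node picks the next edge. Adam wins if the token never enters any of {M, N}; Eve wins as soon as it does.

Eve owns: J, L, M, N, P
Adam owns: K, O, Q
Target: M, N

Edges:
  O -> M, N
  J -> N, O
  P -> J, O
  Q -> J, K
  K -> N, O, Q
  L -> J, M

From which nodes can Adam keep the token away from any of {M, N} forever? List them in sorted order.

K, Q

A0 = {M, N}
A1: add {J, L, O} — J (Eve) has J→N; L (Eve) has L→M; O (Adam): all of {M, N} already in.
A2: add {P} — P (Eve) has P→J.
A3 = A2; e.g. K (Adam) can still go to Q. Fixed point.
Eve's attractor = {J, L, M, N, O, P}; Adam avoids the target exactly from the complement.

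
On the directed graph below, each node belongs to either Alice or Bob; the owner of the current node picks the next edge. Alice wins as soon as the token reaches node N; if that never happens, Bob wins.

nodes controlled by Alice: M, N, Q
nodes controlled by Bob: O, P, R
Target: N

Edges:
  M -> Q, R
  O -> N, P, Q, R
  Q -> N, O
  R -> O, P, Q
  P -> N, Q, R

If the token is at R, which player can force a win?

A0 = {N}
A1: add {Q} — Q (Alice) has Q→N.
A2: add {M} — M (Alice) has M→Q.
A3 = A2; e.g. O (Bob) can still go to P. Fixed point.
R never enters the attractor, so Bob can avoid the target forever.

Bob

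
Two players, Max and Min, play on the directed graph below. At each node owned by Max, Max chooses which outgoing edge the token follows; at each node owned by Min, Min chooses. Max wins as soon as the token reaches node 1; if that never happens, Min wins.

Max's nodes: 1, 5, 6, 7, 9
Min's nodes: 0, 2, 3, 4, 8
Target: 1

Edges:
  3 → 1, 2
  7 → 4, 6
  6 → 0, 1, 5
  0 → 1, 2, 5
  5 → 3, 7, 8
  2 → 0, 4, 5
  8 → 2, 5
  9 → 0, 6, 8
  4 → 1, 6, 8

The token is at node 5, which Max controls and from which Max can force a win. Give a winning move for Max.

A0 = {1}
A1: add {6} — 6 (Max) has 6→1.
A2: add {7, 9} — 7 (Max) has 7→6; 9 (Max) has 9→6.
A3: add {5} — 5 (Max) has 5→7.
A4 = A3; e.g. 0 (Min) can still go to 2. Fixed point.
From 5, successor 7 is in the attractor (rank 2); the other successors 3, 8 are not.

7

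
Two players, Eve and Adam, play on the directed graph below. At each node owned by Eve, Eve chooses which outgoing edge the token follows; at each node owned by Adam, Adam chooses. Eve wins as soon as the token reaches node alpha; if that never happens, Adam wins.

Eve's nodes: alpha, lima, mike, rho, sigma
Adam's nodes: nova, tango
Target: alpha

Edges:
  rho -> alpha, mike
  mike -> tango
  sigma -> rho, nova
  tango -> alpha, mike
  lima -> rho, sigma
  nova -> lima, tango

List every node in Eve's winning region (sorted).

A0 = {alpha}
A1: add {rho} — rho (Eve) has rho→alpha.
A2: add {lima, sigma} — sigma (Eve) has sigma→rho; lima (Eve) has lima→rho.
A3 = A2; e.g. mike (Eve) has no edge into A2. Fixed point.
Eve's winning region = {alpha, lima, rho, sigma}.

alpha, lima, rho, sigma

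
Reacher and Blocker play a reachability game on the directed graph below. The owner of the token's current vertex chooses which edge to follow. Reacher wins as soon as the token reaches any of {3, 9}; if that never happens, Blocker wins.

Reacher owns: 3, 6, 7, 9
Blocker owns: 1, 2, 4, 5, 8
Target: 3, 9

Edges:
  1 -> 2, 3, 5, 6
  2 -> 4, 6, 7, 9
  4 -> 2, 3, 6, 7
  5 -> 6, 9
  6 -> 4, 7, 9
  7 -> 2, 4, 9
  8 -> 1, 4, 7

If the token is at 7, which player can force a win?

Reacher

A0 = {3, 9}
A1: add {6, 7} — 6 (Reacher) has 6→9; 7 (Reacher) has 7→9.
7 ∈ A1, so Reacher can force the target.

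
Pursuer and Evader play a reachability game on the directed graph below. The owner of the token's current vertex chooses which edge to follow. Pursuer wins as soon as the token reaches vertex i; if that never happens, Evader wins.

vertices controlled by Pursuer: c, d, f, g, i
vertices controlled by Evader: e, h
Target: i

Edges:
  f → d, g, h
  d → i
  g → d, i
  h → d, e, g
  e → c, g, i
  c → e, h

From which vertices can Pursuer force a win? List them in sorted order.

d, f, g, i

A0 = {i}
A1: add {d, g} — d (Pursuer) has d→i; g (Pursuer) has g→i.
A2: add {f} — f (Pursuer) has f→d.
A3 = A2; e.g. c (Pursuer) has no edge into A2. Fixed point.
Pursuer's winning region = {d, f, g, i}.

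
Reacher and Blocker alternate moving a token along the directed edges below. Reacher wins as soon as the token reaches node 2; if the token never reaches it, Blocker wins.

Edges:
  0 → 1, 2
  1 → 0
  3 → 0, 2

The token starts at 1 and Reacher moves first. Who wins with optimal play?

Track states (vertex, player-to-move).
A0 = {(2,Reacher), (2,Blocker)}
A1: add {(0,Reacher), (3,Reacher)}.
A2: add {(1,Blocker), (3,Blocker)}.
A3 = A2; e.g. (0,Blocker) stays out. (1,Reacher) never enters ⇒ Blocker avoids the target.

Blocker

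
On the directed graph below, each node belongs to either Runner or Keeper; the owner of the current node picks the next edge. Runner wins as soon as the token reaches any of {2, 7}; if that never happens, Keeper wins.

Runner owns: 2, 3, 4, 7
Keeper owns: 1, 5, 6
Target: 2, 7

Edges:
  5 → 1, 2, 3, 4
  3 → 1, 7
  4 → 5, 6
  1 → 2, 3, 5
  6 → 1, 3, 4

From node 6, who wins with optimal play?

A0 = {2, 7}
A1: add {3} — 3 (Runner) has 3→7.
A2 = A1; e.g. 1 (Keeper) can still go to 5. Fixed point.
6 never enters the attractor, so Keeper can avoid the target forever.

Keeper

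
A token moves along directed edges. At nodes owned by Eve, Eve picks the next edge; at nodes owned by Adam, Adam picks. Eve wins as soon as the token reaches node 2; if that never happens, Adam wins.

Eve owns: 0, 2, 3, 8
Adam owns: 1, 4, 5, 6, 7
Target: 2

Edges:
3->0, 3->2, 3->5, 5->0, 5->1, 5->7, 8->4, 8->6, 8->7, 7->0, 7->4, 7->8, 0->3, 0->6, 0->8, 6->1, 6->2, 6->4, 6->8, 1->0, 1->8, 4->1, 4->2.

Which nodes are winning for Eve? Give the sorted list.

0, 2, 3

A0 = {2}
A1: add {3} — 3 (Eve) has 3→2.
A2: add {0} — 0 (Eve) has 0→3.
A3 = A2; e.g. 1 (Adam) can still go to 8. Fixed point.
Eve's winning region = {0, 2, 3}.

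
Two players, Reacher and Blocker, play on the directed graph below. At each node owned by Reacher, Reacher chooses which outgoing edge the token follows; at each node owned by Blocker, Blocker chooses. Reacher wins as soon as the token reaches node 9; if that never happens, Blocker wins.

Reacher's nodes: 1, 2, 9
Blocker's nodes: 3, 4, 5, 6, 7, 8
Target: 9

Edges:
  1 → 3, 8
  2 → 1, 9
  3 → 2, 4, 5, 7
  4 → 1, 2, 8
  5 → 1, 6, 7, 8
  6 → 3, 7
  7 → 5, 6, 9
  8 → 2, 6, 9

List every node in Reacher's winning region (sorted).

2, 9

A0 = {9}
A1: add {2} — 2 (Reacher) has 2→9.
A2 = A1; e.g. 1 (Reacher) has no edge into A1. Fixed point.
Reacher's winning region = {2, 9}.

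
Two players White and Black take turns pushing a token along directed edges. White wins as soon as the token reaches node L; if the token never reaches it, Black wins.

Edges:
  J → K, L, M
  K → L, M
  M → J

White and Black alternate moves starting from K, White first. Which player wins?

Track states (vertex, player-to-move).
A0 = {(L,White), (L,Black)}
A1: add {(J,White), (K,White)}.
(K,White) ∈ A1 ⇒ White forces the target.

White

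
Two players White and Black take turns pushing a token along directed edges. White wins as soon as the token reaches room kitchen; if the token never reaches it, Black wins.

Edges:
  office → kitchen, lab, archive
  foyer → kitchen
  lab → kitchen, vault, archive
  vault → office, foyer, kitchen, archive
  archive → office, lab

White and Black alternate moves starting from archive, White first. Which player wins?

Track states (vertex, player-to-move).
A0 = {(kitchen,White), (kitchen,Black)}
A1: add {(office,White), (foyer,White), (foyer,Black), (lab,White), (vault,White)}.
A2: add {(archive,Black)}.
A3 = A2; e.g. (office,Black) stays out. (archive,White) never enters ⇒ Black avoids the target.

Black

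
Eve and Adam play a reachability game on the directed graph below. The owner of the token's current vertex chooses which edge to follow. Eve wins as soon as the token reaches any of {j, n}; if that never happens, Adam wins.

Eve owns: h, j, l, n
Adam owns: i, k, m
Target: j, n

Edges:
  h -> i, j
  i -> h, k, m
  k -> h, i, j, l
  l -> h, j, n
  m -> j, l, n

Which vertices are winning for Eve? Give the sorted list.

A0 = {j, n}
A1: add {h, l} — h (Eve) has h→j; l (Eve) has l→j.
A2: add {m} — m (Adam): all of {j, l, n} already in.
A3 = A2; e.g. i (Adam) can still go to k. Fixed point.
Eve's winning region = {h, j, l, m, n}.

h, j, l, m, n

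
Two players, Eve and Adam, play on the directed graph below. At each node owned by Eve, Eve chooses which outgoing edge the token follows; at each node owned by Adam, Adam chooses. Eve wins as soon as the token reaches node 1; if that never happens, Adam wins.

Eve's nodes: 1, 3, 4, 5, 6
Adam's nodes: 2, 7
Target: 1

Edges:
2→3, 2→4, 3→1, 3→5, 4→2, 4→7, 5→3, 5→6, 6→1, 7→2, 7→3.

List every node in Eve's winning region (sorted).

1, 3, 5, 6

A0 = {1}
A1: add {3, 6} — 3 (Eve) has 3→1; 6 (Eve) has 6→1.
A2: add {5} — 5 (Eve) has 5→3.
A3 = A2; e.g. 2 (Adam) can still go to 4. Fixed point.
Eve's winning region = {1, 3, 5, 6}.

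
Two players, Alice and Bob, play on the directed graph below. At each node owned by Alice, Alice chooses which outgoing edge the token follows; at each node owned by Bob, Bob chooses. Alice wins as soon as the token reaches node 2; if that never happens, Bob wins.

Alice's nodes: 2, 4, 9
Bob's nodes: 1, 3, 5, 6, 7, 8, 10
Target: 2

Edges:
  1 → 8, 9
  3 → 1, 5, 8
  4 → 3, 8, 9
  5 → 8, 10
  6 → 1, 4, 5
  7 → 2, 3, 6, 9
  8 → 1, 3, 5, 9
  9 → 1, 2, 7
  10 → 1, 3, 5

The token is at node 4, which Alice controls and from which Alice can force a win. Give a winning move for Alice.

9

A0 = {2}
A1: add {9} — 9 (Alice) has 9→2.
A2: add {4} — 4 (Alice) has 4→9.
A3 = A2; e.g. 1 (Bob) can still go to 8. Fixed point.
From 4, successor 9 is in the attractor (rank 1); the other successors 3, 8 are not.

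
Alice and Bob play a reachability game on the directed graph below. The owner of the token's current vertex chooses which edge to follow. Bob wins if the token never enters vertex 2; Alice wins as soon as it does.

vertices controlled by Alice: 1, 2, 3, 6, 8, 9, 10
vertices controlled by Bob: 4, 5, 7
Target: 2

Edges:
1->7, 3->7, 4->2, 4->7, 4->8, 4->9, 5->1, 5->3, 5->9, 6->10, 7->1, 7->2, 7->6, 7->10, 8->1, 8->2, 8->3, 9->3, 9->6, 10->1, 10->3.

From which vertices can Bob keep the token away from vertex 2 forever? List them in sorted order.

1, 3, 4, 5, 6, 7, 9, 10

A0 = {2}
A1: add {8} — 8 (Alice) has 8→2.
A2 = A1; e.g. 1 (Alice) has no edge into A1. Fixed point.
Alice's attractor = {2, 8}; Bob avoids the target exactly from the complement.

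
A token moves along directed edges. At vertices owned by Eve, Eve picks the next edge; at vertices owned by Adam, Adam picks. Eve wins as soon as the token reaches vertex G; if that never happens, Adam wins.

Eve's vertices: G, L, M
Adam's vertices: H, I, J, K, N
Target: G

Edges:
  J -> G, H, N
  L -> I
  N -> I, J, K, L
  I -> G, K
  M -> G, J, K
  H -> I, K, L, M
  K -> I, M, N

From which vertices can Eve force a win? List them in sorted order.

A0 = {G}
A1: add {M} — M (Eve) has M→G.
A2 = A1; e.g. H (Adam) can still go to I. Fixed point.
Eve's winning region = {G, M}.

G, M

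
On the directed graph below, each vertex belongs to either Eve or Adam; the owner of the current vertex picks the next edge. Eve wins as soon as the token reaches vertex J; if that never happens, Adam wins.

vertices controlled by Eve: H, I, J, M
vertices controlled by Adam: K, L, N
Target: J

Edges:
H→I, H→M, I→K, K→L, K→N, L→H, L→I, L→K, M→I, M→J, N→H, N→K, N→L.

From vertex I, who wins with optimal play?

Adam

A0 = {J}
A1: add {M} — M (Eve) has M→J.
A2: add {H} — H (Eve) has H→M.
A3 = A2; e.g. I (Eve) has no edge into A2. Fixed point.
I never enters the attractor, so Adam can avoid the target forever.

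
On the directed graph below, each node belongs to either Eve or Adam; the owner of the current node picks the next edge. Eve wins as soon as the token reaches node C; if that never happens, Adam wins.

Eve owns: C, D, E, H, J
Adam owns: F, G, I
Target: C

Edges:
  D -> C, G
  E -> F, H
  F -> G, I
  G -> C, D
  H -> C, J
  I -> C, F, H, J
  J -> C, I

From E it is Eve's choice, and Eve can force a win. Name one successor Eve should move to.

A0 = {C}
A1: add {D, H, J} — D (Eve) has D→C; H (Eve) has H→C; J (Eve) has J→C.
A2: add {E, G} — E (Eve) has E→H; G (Adam): all of {C, D} already in.
A3 = A2; e.g. F (Adam) can still go to I. Fixed point.
From E, successor H is in the attractor (rank 1); the other successor F is not.

H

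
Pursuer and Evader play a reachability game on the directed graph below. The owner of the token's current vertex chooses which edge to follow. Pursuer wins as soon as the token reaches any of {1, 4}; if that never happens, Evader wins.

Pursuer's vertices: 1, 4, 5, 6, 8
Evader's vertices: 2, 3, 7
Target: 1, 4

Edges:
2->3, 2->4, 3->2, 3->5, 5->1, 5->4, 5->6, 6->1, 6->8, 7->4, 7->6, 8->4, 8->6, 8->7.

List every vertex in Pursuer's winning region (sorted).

A0 = {1, 4}
A1: add {5, 6, 8} — 5 (Pursuer) has 5→1; 6 (Pursuer) has 6→1; 8 (Pursuer) has 8→4.
A2: add {7} — 7 (Evader): all of {4, 6} already in.
A3 = A2; e.g. 2 (Evader) can still go to 3. Fixed point.
Pursuer's winning region = {1, 4, 5, 6, 7, 8}.

1, 4, 5, 6, 7, 8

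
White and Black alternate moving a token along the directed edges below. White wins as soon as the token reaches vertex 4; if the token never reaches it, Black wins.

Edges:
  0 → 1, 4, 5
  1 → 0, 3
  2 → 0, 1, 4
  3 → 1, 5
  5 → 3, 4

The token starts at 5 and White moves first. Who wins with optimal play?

Track states (vertex, player-to-move).
A0 = {(4,White), (4,Black)}
A1: add {(0,White), (2,White), (5,White)}.
(5,White) ∈ A1 ⇒ White forces the target.

White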